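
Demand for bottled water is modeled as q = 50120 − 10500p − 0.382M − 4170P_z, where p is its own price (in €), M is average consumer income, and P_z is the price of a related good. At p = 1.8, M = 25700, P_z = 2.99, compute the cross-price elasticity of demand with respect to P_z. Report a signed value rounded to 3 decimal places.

-1.396

At the given values, q = 50120 − 10500(1.8) − 0.382(25700) − 4170(2.99) = 8934.3.
∂q/∂P_z = -4170.
E = (-4170) × (2.99/8934.3) = -1.39555…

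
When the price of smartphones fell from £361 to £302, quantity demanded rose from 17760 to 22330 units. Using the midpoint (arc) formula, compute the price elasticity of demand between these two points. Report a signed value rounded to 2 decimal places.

-1.28

%ΔQ = (22330 − 17760) / [(17760 + 22330)/2] = 4570/20045 = 0.227987…
%ΔP = (302 − 361) / [(361 + 302)/2] = -59/331.5 = -0.177978…
Arc Ed = %ΔQ / %ΔP = (4570/20045) / (-59/331.5) = -1.2809…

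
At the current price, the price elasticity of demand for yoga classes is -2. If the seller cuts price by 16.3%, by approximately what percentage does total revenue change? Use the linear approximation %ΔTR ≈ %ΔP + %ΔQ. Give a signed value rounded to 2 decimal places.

%ΔQ ≈ Ed × %ΔP = (-2) × (-16.3%) = +32.6000%
%ΔTR ≈ %ΔP + %ΔQ = (-16.3%) + (+32.6000%) = +16.3000%

+16.30%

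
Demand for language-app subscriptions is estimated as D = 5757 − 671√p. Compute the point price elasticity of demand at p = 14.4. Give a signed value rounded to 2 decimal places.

-0.40

dD/dp = −671/(2√p) = -88.412. At p = 14.4, D = 3210.73.
Ed = (dD/dp)·(p/D) = (-88.412) × (14.4/3210.73) = -0.3965…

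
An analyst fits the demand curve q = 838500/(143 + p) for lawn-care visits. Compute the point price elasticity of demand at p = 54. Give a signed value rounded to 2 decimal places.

-0.27

dq/dp = −838500/(143 + p)² = -21.6058. At p = 54, q = 4256.35.
Ed = (dq/dp)·(p/q) = (-21.6058) × (54/4256.35) = -0.2741…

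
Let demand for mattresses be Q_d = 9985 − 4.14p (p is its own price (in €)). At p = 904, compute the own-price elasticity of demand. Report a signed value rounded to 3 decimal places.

-0.600

At the given values, Q_d = 9985 − 4.14(904) = 6242.44.
∂Q_d/∂p = −4.14.
E = (-4.14) × (904/6242.44) = -0.59953…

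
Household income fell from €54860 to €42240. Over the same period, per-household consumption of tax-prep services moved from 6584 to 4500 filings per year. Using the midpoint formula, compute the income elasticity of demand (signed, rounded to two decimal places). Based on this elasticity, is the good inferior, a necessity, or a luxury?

1.45; luxury

%ΔQ = (4500 − 6584)/[( 6584 + 4500)/2] = -2084/5542 = -0.376037…
%ΔIncome = (42240 − 54860)/[( 54860 + 42240)/2] = -12620/48550 = -0.259938…
E_income = (-2084/5542) / (-12620/48550) = 1.4466…
E_income > 1 ⇒ normal good, luxury.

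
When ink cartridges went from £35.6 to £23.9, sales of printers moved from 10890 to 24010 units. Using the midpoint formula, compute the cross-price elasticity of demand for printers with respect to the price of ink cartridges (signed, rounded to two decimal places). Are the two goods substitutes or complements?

%ΔQ_{printers} = (24010 − 10890)/avg = 13120/17450 = 0.751862…
%ΔP_{ink cartridges} = (23.9 − 35.6)/avg = -11.7/29.75 = -0.393277…
E_cross = (13120/17450) / (-11.7/29.75) = -1.9117…
E_cross < 0 ⇒ the goods are complements.

-1.91; complements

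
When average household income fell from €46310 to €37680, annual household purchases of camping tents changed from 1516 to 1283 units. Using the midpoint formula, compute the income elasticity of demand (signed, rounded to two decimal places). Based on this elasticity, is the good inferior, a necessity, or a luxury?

0.81; necessity

%ΔQ = (1283 − 1516)/[( 1516 + 1283)/2] = -233/1399.5 = -0.166488…
%ΔIncome = (37680 − 46310)/[( 46310 + 37680)/2] = -8630/41995 = -0.205500…
E_income = (-233/1399.5) / (-8630/41995) = 0.8101…
0 < E_income < 1 ⇒ normal good, necessity.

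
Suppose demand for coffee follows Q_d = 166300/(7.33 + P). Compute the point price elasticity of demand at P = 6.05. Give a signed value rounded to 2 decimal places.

dQ_d/dP = −166300/(7.33 + P)² = -928.924. At P = 6.05, Q_d = 12429.
Ed = (dQ_d/dP)·(P/Q_d) = (-928.924) × (6.05/12429) = -0.4521…

-0.45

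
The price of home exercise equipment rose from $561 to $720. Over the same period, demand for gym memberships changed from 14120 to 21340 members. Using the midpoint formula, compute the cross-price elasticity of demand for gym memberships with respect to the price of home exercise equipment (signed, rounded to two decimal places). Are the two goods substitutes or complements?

1.64; substitutes

%ΔQ_{gym memberships} = (21340 − 14120)/avg = 7220/17730 = 0.407219…
%ΔP_{home exercise equipment} = (720 − 561)/avg = 159/640.5 = 0.248243…
E_cross = (7220/17730) / (159/640.5) = 1.6404…
E_cross > 0 ⇒ the goods are substitutes.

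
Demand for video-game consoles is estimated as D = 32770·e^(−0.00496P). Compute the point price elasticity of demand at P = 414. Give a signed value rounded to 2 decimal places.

-2.05

dD/dP = −0.00496·D = -20.8526. At P = 414, D = 4204.16.
Ed = (dD/dP)·(P/D) = (-20.8526) × (414/4204.16) = -2.0534…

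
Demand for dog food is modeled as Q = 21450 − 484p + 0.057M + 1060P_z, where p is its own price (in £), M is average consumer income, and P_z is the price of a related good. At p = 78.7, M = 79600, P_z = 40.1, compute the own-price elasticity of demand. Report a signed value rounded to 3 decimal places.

-1.253

At the given values, Q = 21450 − 484(78.7) + 0.057(79600) + 1060(40.1) = 30402.4.
∂Q/∂p = −484.
E = (-484) × (78.7/30402.4) = -1.25288…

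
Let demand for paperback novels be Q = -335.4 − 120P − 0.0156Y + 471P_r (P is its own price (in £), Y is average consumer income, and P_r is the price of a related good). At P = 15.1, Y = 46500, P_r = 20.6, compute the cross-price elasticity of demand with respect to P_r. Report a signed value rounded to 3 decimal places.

At the given values, Q = -335.4 − 120(15.1) − 0.0156(46500) + 471(20.6) = 6829.8.
∂Q/∂P_r = 471.
E = (471) × (20.6/6829.8) = 1.42062…

1.421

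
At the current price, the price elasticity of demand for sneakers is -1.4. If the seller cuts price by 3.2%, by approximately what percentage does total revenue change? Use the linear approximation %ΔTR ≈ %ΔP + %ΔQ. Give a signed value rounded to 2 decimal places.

%ΔQ ≈ Ed × %ΔP = (-1.4) × (-3.2%) = +4.4800%
%ΔTR ≈ %ΔP + %ΔQ = (-3.2%) + (+4.4800%) = +1.2800%

+1.28%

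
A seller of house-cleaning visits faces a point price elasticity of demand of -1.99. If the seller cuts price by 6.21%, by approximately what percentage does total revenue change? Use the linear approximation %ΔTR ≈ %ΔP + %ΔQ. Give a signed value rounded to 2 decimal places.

%ΔQ ≈ Ed × %ΔP = (-1.99) × (-6.21%) = +12.3579%
%ΔTR ≈ %ΔP + %ΔQ = (-6.21%) + (+12.3579%) = +6.1479%

+6.15%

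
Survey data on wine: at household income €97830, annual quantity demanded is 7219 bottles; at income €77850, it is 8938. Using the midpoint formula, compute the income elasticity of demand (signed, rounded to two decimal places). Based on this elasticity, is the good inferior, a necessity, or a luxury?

%ΔQ = (8938 − 7219)/[( 7219 + 8938)/2] = 1719/8078.5 = 0.212787…
%ΔIncome = (77850 − 97830)/[( 97830 + 77850)/2] = -19980/87840 = -0.227459…
E_income = (1719/8078.5) / (-19980/87840) = -0.9354…
E_income < 0 ⇒ inferior good.

-0.94; inferior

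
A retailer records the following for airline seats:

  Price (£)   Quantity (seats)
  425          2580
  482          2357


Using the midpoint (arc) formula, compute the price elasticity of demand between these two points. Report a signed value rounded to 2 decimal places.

%ΔQ = (2357 − 2580) / [(2580 + 2357)/2] = -223/2468.5 = -0.090338…
%ΔP = (482 − 425) / [(425 + 482)/2] = 57/453.5 = 0.125689…
Arc Ed = %ΔQ / %ΔP = (-223/2468.5) / (57/453.5) = -0.7187…

-0.72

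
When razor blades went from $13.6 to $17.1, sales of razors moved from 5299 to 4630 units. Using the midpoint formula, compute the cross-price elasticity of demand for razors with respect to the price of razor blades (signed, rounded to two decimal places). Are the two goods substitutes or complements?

%ΔQ_{razors} = (4630 − 5299)/avg = -669/4964.5 = -0.134756…
%ΔP_{razor blades} = (17.1 − 13.6)/avg = 3.5/15.35 = 0.228013…
E_cross = (-669/4964.5) / (3.5/15.35) = -0.5910…
E_cross < 0 ⇒ the goods are complements.

-0.59; complements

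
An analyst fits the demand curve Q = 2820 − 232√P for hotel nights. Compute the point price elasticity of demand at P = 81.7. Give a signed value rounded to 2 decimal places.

dQ/dP = −232/(2√P) = -12.8336. At P = 81.7, Q = 722.997.
Ed = (dQ/dP)·(P/Q) = (-12.8336) × (81.7/722.997) = -1.4502…

-1.45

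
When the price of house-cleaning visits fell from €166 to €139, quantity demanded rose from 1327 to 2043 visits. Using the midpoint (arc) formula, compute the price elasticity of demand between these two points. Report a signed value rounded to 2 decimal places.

-2.40

%ΔQ = (2043 − 1327) / [(1327 + 2043)/2] = 716/1685 = 0.424925…
%ΔP = (139 − 166) / [(166 + 139)/2] = -27/152.5 = -0.177049…
Arc Ed = %ΔQ / %ΔP = (716/1685) / (-27/152.5) = -2.4000…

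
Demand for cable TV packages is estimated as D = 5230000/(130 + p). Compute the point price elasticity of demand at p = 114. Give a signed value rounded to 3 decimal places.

-0.467

dD/dp = −5230000/(130 + p)² = -87.846. At p = 114, D = 21434.4.
Ed = (dD/dp)·(p/D) = (-87.846) × (114/21434.4) = -0.46721…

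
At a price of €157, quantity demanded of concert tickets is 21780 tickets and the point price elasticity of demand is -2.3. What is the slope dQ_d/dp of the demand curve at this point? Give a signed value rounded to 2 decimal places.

Ed = (dQ_d/dp)·(p/Q_d) ⇒ dQ_d/dp = Ed·Q_d/p = (-2.3)·21780/157 = -319.0700…

-319.07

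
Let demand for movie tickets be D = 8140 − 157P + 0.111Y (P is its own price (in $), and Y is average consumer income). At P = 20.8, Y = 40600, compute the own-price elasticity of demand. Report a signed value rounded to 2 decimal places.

-0.35

At the given values, D = 8140 − 157(20.8) + 0.111(40600) = 9381.
∂D/∂P = −157.
E = (-157) × (20.8/9381) = -0.3481…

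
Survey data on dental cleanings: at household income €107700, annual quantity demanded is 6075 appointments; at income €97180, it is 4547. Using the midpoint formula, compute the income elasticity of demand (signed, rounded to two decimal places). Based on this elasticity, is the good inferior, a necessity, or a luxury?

%ΔQ = (4547 − 6075)/[( 6075 + 4547)/2] = -1528/5311 = -0.287704…
%ΔIncome = (97180 − 107700)/[( 107700 + 97180)/2] = -10520/102440 = -0.102694…
E_income = (-1528/5311) / (-10520/102440) = 2.8015…
E_income > 1 ⇒ normal good, luxury.

2.80; luxury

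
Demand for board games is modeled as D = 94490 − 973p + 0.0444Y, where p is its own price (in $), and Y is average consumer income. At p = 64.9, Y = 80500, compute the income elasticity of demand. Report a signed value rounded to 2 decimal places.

0.10

At the given values, D = 94490 − 973(64.9) + 0.0444(80500) = 34916.5.
∂D/∂Y = 0.0444.
E = (0.0444) × (80500/34916.5) = 0.1023…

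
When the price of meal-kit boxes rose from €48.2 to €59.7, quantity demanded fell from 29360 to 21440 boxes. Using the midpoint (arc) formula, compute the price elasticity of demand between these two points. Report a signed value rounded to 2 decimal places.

-1.46

%ΔQ = (21440 − 29360) / [(29360 + 21440)/2] = -7920/25400 = -0.311811…
%ΔP = (59.7 − 48.2) / [(48.2 + 59.7)/2] = 11.5/53.95 = 0.213160…
Arc Ed = %ΔQ / %ΔP = (-7920/25400) / (11.5/53.95) = -1.4628…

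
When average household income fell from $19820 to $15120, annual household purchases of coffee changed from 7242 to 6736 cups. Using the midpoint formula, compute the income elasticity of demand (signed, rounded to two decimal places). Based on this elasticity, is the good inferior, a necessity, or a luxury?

%ΔQ = (6736 − 7242)/[( 7242 + 6736)/2] = -506/6989 = -0.072399…
%ΔIncome = (15120 − 19820)/[( 19820 + 15120)/2] = -4700/17470 = -0.269032…
E_income = (-506/6989) / (-4700/17470) = 0.2691…
0 < E_income < 1 ⇒ normal good, necessity.

0.27; necessity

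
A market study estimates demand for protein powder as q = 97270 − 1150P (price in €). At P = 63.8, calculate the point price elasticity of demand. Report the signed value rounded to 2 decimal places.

-3.07

dq/dP = −1150. At P = 63.8, q = 97270 − 1150(63.8) = 23900.
Ed = (dq/dP)·(P/q) = −1150 × (63.8/23900) = -3.0698…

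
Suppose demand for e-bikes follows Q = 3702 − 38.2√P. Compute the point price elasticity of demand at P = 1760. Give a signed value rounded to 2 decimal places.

dQ/dP = −38.2/(2√P) = -0.455278. At P = 1760, Q = 2099.42.
Ed = (dQ/dP)·(P/Q) = (-0.455278) × (1760/2099.42) = -0.3816…

-0.38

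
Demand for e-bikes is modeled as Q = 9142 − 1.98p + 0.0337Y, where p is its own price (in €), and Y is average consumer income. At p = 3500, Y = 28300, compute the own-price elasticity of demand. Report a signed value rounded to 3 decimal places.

-2.189

At the given values, Q = 9142 − 1.98(3500) + 0.0337(28300) = 3165.71.
∂Q/∂p = −1.98.
E = (-1.98) × (3500/3165.71) = -2.18908…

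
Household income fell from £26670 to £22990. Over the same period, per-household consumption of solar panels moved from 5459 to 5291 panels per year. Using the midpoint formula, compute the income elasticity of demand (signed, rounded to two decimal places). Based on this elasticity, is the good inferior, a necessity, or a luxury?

%ΔQ = (5291 − 5459)/[( 5459 + 5291)/2] = -168/5375 = -0.031255…
%ΔIncome = (22990 − 26670)/[( 26670 + 22990)/2] = -3680/24830 = -0.148207…
E_income = (-168/5375) / (-3680/24830) = 0.2108…
0 < E_income < 1 ⇒ normal good, necessity.

0.21; necessity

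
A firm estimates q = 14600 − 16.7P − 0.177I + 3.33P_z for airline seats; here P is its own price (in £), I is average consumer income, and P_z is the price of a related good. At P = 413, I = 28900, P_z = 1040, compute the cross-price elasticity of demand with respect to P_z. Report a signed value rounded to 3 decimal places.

At the given values, q = 14600 − 16.7(413) − 0.177(28900) + 3.33(1040) = 6050.8.
∂q/∂P_z = 3.33.
E = (3.33) × (1040/6050.8) = 0.57235…

0.572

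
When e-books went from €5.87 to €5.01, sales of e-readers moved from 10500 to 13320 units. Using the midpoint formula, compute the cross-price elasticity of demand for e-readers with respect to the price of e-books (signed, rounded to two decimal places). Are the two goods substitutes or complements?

-1.50; complements

%ΔQ_{e-readers} = (13320 − 10500)/avg = 2820/11910 = 0.236775…
%ΔP_{e-books} = (5.01 − 5.87)/avg = -0.86/5.44 = -0.158088…
E_cross = (2820/11910) / (-0.86/5.44) = -1.4977…
E_cross < 0 ⇒ the goods are complements.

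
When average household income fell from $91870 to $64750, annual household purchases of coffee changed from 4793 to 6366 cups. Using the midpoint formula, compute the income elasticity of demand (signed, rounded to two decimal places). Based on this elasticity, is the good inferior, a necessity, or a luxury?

%ΔQ = (6366 − 4793)/[( 4793 + 6366)/2] = 1573/5579.5 = 0.281924…
%ΔIncome = (64750 − 91870)/[( 91870 + 64750)/2] = -27120/78310 = -0.346315…
E_income = (1573/5579.5) / (-27120/78310) = -0.8140…
E_income < 0 ⇒ inferior good.

-0.81; inferior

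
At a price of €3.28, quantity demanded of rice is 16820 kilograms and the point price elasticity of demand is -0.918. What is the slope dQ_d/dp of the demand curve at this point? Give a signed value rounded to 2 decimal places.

-4707.55

Ed = (dQ_d/dp)·(p/Q_d) ⇒ dQ_d/dp = Ed·Q_d/p = (-0.918)·16820/3.28 = -4707.5487…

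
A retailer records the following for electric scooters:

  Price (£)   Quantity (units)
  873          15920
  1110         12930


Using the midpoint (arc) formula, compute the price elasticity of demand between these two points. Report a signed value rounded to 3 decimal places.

-0.867

%ΔQ = (12930 − 15920) / [(15920 + 12930)/2] = -2990/14425 = -0.207279…
%ΔP = (1110 − 873) / [(873 + 1110)/2] = 237/991.5 = 0.239031…
Arc Ed = %ΔQ / %ΔP = (-2990/14425) / (237/991.5) = -0.86716…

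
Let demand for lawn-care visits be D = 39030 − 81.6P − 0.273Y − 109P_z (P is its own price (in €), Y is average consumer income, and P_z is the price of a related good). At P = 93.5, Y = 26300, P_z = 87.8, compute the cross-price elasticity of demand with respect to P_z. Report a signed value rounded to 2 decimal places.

At the given values, D = 39030 − 81.6(93.5) − 0.273(26300) − 109(87.8) = 14650.3.
∂D/∂P_z = -109.
E = (-109) × (87.8/14650.3) = -0.6532…

-0.65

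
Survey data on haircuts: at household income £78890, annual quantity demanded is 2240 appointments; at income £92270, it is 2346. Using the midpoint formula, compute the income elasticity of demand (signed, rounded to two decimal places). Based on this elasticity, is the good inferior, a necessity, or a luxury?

%ΔQ = (2346 − 2240)/[( 2240 + 2346)/2] = 106/2293 = 0.046227…
%ΔIncome = (92270 − 78890)/[( 78890 + 92270)/2] = 13380/85580 = 0.156344…
E_income = (106/2293) / (13380/85580) = 0.2956…
0 < E_income < 1 ⇒ normal good, necessity.

0.30; necessity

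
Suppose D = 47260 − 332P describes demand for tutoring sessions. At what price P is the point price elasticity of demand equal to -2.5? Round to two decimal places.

Ed = −332P/(47260 − 332P). Set this equal to -2.5:
332P = 2.5·(47260 − 332P) ⇒ 332P(1 + 2.5) = 2.5·47260
P = 2.5·47260 / (332·3.5) = 101.6781…

101.68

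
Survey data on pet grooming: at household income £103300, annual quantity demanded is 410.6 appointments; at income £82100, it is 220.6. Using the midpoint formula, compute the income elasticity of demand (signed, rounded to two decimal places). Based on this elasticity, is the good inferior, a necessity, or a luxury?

2.63; luxury

%ΔQ = (220.6 − 410.6)/[( 410.6 + 220.6)/2] = -190/315.6 = -0.602027…
%ΔIncome = (82100 − 103300)/[( 103300 + 82100)/2] = -21200/92700 = -0.228694…
E_income = (-190/315.6) / (-21200/92700) = 2.6324…
E_income > 1 ⇒ normal good, luxury.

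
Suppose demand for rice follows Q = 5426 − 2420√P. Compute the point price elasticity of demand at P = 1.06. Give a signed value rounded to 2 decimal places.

dQ/dP = −2420/(2√P) = -1175.26. At P = 1.06, Q = 2934.46.
Ed = (dQ/dP)·(P/Q) = (-1175.26) × (1.06/2934.46) = -0.4245…

-0.42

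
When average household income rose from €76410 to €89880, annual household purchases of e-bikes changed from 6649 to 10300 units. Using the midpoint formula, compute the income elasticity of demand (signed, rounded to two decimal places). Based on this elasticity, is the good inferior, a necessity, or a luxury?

2.66; luxury

%ΔQ = (10300 − 6649)/[( 6649 + 10300)/2] = 3651/8474.5 = 0.430821…
%ΔIncome = (89880 − 76410)/[( 76410 + 89880)/2] = 13470/83145 = 0.162006…
E_income = (3651/8474.5) / (13470/83145) = 2.6592…
E_income > 1 ⇒ normal good, luxury.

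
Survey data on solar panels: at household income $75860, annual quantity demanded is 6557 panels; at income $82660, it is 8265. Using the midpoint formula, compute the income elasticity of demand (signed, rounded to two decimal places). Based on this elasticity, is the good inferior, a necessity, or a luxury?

%ΔQ = (8265 − 6557)/[( 6557 + 8265)/2] = 1708/7411 = 0.230468…
%ΔIncome = (82660 − 75860)/[( 75860 + 82660)/2] = 6800/79260 = 0.085793…
E_income = (1708/7411) / (6800/79260) = 2.6863…
E_income > 1 ⇒ normal good, luxury.

2.69; luxury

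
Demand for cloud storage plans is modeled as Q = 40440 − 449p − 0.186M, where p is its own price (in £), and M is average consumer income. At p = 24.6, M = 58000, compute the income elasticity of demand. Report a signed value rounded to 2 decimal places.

-0.58

At the given values, Q = 40440 − 449(24.6) − 0.186(58000) = 18606.6.
∂Q/∂M = -0.186.
E = (-0.186) × (58000/18606.6) = -0.5797…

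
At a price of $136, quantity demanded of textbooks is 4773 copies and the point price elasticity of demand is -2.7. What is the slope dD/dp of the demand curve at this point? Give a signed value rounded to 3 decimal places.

-94.758

Ed = (dD/dp)·(p/D) ⇒ dD/dp = Ed·D/p = (-2.7)·4773/136 = -94.75808…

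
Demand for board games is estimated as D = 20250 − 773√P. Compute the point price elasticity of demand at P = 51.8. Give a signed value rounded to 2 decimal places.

-0.19

dD/dP = −773/(2√P) = -53.7013. At P = 51.8, D = 14686.5.
Ed = (dD/dP)·(P/D) = (-53.7013) × (51.8/14686.5) = -0.1894…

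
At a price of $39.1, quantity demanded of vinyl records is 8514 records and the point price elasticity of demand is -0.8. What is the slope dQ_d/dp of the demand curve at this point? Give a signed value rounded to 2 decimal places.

-174.20

Ed = (dQ_d/dp)·(p/Q_d) ⇒ dQ_d/dp = Ed·Q_d/p = (-0.8)·8514/39.1 = -174.1994…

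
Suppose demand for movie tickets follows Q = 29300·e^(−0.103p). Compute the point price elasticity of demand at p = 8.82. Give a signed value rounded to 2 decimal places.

-0.91

dQ/dp = −0.103·Q = -1216.65. At p = 8.82, Q = 11812.1.
Ed = (dQ/dp)·(p/Q) = (-1216.65) × (8.82/11812.1) = -0.9084…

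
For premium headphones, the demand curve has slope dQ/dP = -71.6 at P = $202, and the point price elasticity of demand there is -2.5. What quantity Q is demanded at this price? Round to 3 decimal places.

Ed = (dQ/dP)·(P/Q) ⇒ Q = (dQ/dP)·P/Ed = (-71.6)·202/(-2.5) = 5785.28

5785.280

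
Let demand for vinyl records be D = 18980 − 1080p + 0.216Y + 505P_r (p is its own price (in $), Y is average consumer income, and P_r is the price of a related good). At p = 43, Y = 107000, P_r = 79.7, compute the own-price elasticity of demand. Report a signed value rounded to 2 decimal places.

At the given values, D = 18980 − 1080(43) + 0.216(107000) + 505(79.7) = 35900.5.
∂D/∂p = −1080.
E = (-1080) × (43/35900.5) = -1.2935…

-1.29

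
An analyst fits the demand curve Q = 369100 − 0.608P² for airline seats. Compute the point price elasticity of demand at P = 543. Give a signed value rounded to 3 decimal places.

-1.889

dQ/dP = −2·0.608·P = -660.288. At P = 543, Q = 189831.808.
Ed = (dQ/dP)·(P/Q) = (-660.288) × (543/189831.808) = -1.88870…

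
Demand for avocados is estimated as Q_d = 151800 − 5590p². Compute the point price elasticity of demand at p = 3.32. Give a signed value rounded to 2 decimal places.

dQ_d/dp = −2·5590·p = -37117.6. At p = 3.32, Q_d = 90184.784.
Ed = (dQ_d/dp)·(p/Q_d) = (-37117.6) × (3.32/90184.784) = -1.3664…

-1.37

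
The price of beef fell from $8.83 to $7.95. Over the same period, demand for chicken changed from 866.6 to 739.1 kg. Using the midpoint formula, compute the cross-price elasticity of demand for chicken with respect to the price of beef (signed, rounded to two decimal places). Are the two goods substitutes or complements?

%ΔQ_{chicken} = (739.1 − 866.6)/avg = -127.5/802.85 = -0.158809…
%ΔP_{beef} = (7.95 − 8.83)/avg = -0.88/8.39 = -0.104886…
E_cross = (-127.5/802.85) / (-0.88/8.39) = 1.5141…
E_cross > 0 ⇒ the goods are substitutes.

1.51; substitutes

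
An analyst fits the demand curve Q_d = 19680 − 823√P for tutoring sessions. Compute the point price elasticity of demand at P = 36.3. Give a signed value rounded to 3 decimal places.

dQ_d/dP = −823/(2√P) = -68.2993. At P = 36.3, Q_d = 14721.5.
Ed = (dQ_d/dP)·(P/Q_d) = (-68.2993) × (36.3/14721.5) = -0.16841…

-0.168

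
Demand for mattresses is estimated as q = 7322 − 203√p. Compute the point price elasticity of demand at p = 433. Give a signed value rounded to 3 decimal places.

-0.682

dq/dp = −203/(2√p) = -4.87778. At p = 433, q = 3097.84.
Ed = (dq/dp)·(p/q) = (-4.87778) × (433/3097.84) = -0.68178…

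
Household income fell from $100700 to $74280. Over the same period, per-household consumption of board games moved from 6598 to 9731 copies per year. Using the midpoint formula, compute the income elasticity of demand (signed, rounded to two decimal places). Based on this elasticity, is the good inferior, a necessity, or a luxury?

-1.27; inferior

%ΔQ = (9731 − 6598)/[( 6598 + 9731)/2] = 3133/8164.5 = 0.383734…
%ΔIncome = (74280 − 100700)/[( 100700 + 74280)/2] = -26420/87490 = -0.301977…
E_income = (3133/8164.5) / (-26420/87490) = -1.2707…
E_income < 0 ⇒ inferior good.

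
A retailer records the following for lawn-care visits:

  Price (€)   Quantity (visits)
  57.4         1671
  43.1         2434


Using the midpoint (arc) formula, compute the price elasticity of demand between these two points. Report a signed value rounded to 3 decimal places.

-1.306

%ΔQ = (2434 − 1671) / [(1671 + 2434)/2] = 763/2052.5 = 0.371741…
%ΔP = (43.1 − 57.4) / [(57.4 + 43.1)/2] = -14.3/50.25 = -0.284577…
Arc Ed = %ΔQ / %ΔP = (763/2052.5) / (-14.3/50.25) = -1.30629…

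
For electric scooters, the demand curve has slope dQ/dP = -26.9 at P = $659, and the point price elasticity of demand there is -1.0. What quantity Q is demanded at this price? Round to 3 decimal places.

17727.100

Ed = (dQ/dP)·(P/Q) ⇒ Q = (dQ/dP)·P/Ed = (-26.9)·659/(-1.0) = 17727.1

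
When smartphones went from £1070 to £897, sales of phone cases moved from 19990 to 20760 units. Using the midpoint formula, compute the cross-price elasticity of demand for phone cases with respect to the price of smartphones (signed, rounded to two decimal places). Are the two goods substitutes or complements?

-0.21; complements

%ΔQ_{phone cases} = (20760 − 19990)/avg = 770/20375 = 0.037791…
%ΔP_{smartphones} = (897 − 1070)/avg = -173/983.5 = -0.175902…
E_cross = (770/20375) / (-173/983.5) = -0.2148…
E_cross < 0 ⇒ the goods are complements.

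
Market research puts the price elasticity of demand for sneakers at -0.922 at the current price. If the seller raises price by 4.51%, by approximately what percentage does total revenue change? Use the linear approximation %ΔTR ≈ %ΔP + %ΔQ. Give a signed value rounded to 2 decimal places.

%ΔQ ≈ Ed × %ΔP = (-0.922) × (+4.51%) = -4.1582%
%ΔTR ≈ %ΔP + %ΔQ = (+4.51%) + (-4.1582%) = +0.3518%

+0.35%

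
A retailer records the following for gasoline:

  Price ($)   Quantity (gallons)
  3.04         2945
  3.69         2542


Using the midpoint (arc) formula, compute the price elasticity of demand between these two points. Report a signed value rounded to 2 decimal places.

%ΔQ = (2542 − 2945) / [(2945 + 2542)/2] = -403/2743.5 = -0.146892…
%ΔP = (3.69 − 3.04) / [(3.04 + 3.69)/2] = 0.65/3.365 = 0.193164…
Arc Ed = %ΔQ / %ΔP = (-403/2743.5) / (0.65/3.365) = -0.7604…

-0.76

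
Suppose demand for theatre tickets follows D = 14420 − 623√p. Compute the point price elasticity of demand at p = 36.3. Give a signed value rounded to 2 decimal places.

dD/dp = −623/(2√p) = -51.7017. At p = 36.3, D = 10666.5.
Ed = (dD/dp)·(p/D) = (-51.7017) × (36.3/10666.5) = -0.1759…

-0.18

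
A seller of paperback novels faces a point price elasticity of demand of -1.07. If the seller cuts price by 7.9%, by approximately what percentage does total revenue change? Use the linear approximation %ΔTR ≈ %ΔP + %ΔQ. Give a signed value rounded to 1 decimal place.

%ΔQ ≈ Ed × %ΔP = (-1.07) × (-7.9%) = +8.4530%
%ΔTR ≈ %ΔP + %ΔQ = (-7.9%) + (+8.4530%) = +0.5530%

+0.6%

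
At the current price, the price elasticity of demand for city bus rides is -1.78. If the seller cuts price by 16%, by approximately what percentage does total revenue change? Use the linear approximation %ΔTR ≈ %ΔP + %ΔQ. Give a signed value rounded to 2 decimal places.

%ΔQ ≈ Ed × %ΔP = (-1.78) × (-16%) = +28.4800%
%ΔTR ≈ %ΔP + %ΔQ = (-16%) + (+28.4800%) = +12.4800%

+12.48%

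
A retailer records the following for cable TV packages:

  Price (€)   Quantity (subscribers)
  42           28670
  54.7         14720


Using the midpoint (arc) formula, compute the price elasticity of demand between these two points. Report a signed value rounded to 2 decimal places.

%ΔQ = (14720 − 28670) / [(28670 + 14720)/2] = -13950/21695 = -0.643005…
%ΔP = (54.7 − 42) / [(42 + 54.7)/2] = 12.7/48.35 = 0.262668…
Arc Ed = %ΔQ / %ΔP = (-13950/21695) / (12.7/48.35) = -2.4479…

-2.45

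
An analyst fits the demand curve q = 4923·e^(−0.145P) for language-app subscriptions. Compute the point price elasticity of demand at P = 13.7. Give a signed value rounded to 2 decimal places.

-1.99

dq/dP = −0.145·q = -97.9201. At P = 13.7, q = 675.311.
Ed = (dq/dP)·(P/q) = (-97.9201) × (13.7/675.311) = -1.9865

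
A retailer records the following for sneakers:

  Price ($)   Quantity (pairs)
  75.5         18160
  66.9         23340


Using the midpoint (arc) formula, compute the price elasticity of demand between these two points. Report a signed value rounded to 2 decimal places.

-2.07

%ΔQ = (23340 − 18160) / [(18160 + 23340)/2] = 5180/20750 = 0.249638…
%ΔP = (66.9 − 75.5) / [(75.5 + 66.9)/2] = -8.6/71.2 = -0.120786…
Arc Ed = %ΔQ / %ΔP = (5180/20750) / (-8.6/71.2) = -2.0667…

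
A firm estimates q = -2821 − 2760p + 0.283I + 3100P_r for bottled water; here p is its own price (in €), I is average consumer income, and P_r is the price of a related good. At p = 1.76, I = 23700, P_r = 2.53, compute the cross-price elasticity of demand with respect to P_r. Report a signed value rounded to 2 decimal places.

At the given values, q = -2821 − 2760(1.76) + 0.283(23700) + 3100(2.53) = 6871.5.
∂q/∂P_r = 3100.
E = (3100) × (2.53/6871.5) = 1.1413…

1.14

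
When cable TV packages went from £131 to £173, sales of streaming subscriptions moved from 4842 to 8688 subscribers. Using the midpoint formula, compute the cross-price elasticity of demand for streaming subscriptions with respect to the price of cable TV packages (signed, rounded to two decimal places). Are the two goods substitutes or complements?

2.06; substitutes

%ΔQ_{streaming subscriptions} = (8688 − 4842)/avg = 3846/6765 = 0.568514…
%ΔP_{cable TV packages} = (173 − 131)/avg = 42/152 = 0.276315…
E_cross = (3846/6765) / (42/152) = 2.0574…
E_cross > 0 ⇒ the goods are substitutes.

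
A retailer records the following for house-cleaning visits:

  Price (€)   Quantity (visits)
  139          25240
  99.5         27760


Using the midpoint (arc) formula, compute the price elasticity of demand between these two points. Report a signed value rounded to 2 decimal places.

-0.29

%ΔQ = (27760 − 25240) / [(25240 + 27760)/2] = 2520/26500 = 0.095094…
%ΔP = (99.5 − 139) / [(139 + 99.5)/2] = -39.5/119.25 = -0.331236…
Arc Ed = %ΔQ / %ΔP = (2520/26500) / (-39.5/119.25) = -0.2870…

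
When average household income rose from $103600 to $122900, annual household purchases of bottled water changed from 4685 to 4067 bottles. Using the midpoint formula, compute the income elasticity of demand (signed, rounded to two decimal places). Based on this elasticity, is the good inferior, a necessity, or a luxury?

-0.83; inferior

%ΔQ = (4067 − 4685)/[( 4685 + 4067)/2] = -618/4376 = -0.141224…
%ΔIncome = (122900 − 103600)/[( 103600 + 122900)/2] = 19300/113250 = 0.170419…
E_income = (-618/4376) / (19300/113250) = -0.8286…
E_income < 0 ⇒ inferior good.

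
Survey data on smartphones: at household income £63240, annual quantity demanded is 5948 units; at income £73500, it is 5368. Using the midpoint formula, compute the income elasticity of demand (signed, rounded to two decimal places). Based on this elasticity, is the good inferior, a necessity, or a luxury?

%ΔQ = (5368 − 5948)/[( 5948 + 5368)/2] = -580/5658 = -0.102509…
%ΔIncome = (73500 − 63240)/[( 63240 + 73500)/2] = 10260/68370 = 0.150065…
E_income = (-580/5658) / (10260/68370) = -0.6830…
E_income < 0 ⇒ inferior good.

-0.68; inferior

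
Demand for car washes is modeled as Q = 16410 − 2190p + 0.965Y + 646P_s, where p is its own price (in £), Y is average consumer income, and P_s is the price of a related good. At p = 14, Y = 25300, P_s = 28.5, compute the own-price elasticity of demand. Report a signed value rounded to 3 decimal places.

-1.073

At the given values, Q = 16410 − 2190(14) + 0.965(25300) + 646(28.5) = 28575.5.
∂Q/∂p = −2190.
E = (-2190) × (14/28575.5) = -1.07294…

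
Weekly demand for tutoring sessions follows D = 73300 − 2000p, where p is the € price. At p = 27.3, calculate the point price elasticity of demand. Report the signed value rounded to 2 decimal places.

-2.92

dD/dp = −2000. At p = 27.3, D = 73300 − 2000(27.3) = 18700.
Ed = (dD/dp)·(p/D) = −2000 × (27.3/18700) = -2.9197…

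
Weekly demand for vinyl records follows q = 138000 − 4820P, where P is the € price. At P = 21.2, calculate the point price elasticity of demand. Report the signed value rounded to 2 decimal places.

dq/dP = −4820. At P = 21.2, q = 138000 − 4820(21.2) = 35816.
Ed = (dq/dP)·(P/q) = −4820 × (21.2/35816) = -2.8530…

-2.85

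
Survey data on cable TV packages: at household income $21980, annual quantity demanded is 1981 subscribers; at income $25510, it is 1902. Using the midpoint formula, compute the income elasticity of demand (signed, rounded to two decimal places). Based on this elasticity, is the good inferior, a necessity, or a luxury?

%ΔQ = (1902 − 1981)/[( 1981 + 1902)/2] = -79/1941.5 = -0.040690…
%ΔIncome = (25510 − 21980)/[( 21980 + 25510)/2] = 3530/23745 = 0.148662…
E_income = (-79/1941.5) / (3530/23745) = -0.2737…
E_income < 0 ⇒ inferior good.

-0.27; inferior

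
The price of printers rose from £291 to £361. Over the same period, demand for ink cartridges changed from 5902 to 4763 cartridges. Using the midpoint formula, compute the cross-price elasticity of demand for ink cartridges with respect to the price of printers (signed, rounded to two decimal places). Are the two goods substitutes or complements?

%ΔQ_{ink cartridges} = (4763 − 5902)/avg = -1139/5332.5 = -0.213595…
%ΔP_{printers} = (361 − 291)/avg = 70/326 = 0.214723…
E_cross = (-1139/5332.5) / (70/326) = -0.9947…
E_cross < 0 ⇒ the goods are complements.

-0.99; complements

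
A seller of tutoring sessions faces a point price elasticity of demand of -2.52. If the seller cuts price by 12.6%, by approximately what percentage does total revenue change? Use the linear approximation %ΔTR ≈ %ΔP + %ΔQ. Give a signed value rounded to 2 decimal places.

%ΔQ ≈ Ed × %ΔP = (-2.52) × (-12.6%) = +31.7520%
%ΔTR ≈ %ΔP + %ΔQ = (-12.6%) + (+31.7520%) = +19.1520%

+19.15%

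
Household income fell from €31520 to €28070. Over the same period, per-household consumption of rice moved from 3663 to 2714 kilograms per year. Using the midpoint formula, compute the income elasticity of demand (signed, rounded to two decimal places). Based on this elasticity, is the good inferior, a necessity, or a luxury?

2.57; luxury

%ΔQ = (2714 − 3663)/[( 3663 + 2714)/2] = -949/3188.5 = -0.297632…
%ΔIncome = (28070 − 31520)/[( 31520 + 28070)/2] = -3450/29795 = -0.115791…
E_income = (-949/3188.5) / (-3450/29795) = 2.5704…
E_income > 1 ⇒ normal good, luxury.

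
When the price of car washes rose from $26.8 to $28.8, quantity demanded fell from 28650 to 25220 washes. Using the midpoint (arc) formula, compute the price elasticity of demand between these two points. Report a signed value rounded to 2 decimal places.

%ΔQ = (25220 − 28650) / [(28650 + 25220)/2] = -3430/26935 = -0.127343…
%ΔP = (28.8 − 26.8) / [(26.8 + 28.8)/2] = 2/27.8 = 0.071942…
Arc Ed = %ΔQ / %ΔP = (-3430/26935) / (2/27.8) = -1.7700…

-1.77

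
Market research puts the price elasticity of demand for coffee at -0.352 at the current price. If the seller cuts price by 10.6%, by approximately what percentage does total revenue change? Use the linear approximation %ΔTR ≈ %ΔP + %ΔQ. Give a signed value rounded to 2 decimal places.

%ΔQ ≈ Ed × %ΔP = (-0.352) × (-10.6%) = +3.7312%
%ΔTR ≈ %ΔP + %ΔQ = (-10.6%) + (+3.7312%) = -6.8688%

-6.87%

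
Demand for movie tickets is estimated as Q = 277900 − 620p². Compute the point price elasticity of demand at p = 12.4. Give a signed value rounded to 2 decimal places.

dQ/dp = −2·620·p = -15376. At p = 12.4, Q = 182568.8.
Ed = (dQ/dp)·(p/Q) = (-15376) × (12.4/182568.8) = -1.0443…

-1.04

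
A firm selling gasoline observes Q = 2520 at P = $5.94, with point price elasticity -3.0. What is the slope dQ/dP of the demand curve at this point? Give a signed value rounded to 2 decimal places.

Ed = (dQ/dP)·(P/Q) ⇒ dQ/dP = Ed·Q/P = (-3.0)·2520/5.94 = -1272.7272…

-1272.73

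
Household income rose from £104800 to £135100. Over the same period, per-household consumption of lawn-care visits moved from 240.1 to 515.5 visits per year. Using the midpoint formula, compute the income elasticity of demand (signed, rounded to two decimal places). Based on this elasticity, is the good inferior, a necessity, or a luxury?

%ΔQ = (515.5 − 240.1)/[( 240.1 + 515.5)/2] = 275.4/377.8 = 0.728957…
%ΔIncome = (135100 − 104800)/[( 104800 + 135100)/2] = 30300/119950 = 0.252605…
E_income = (275.4/377.8) / (30300/119950) = 2.8857…
E_income > 1 ⇒ normal good, luxury.

2.89; luxury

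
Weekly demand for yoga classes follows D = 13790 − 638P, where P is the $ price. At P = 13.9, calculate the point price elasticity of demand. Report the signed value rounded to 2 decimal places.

-1.80

dD/dP = −638. At P = 13.9, D = 13790 − 638(13.9) = 4921.8.
Ed = (dD/dP)·(P/D) = −638 × (13.9/4921.8) = -1.8018…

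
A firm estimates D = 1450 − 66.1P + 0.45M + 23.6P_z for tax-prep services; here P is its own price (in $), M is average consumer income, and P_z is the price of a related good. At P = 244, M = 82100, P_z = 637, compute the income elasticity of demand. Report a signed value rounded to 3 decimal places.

At the given values, D = 1450 − 66.1(244) + 0.45(82100) + 23.6(637) = 37299.8.
∂D/∂M = 0.45.
E = (0.45) × (82100/37299.8) = 0.99048…

0.990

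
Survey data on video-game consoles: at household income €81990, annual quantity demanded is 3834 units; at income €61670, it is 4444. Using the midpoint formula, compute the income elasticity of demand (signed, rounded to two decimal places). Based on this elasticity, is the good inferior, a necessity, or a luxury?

%ΔQ = (4444 − 3834)/[( 3834 + 4444)/2] = 610/4139 = 0.147378…
%ΔIncome = (61670 − 81990)/[( 81990 + 61670)/2] = -20320/71830 = -0.282890…
E_income = (610/4139) / (-20320/71830) = -0.5209…
E_income < 0 ⇒ inferior good.

-0.52; inferior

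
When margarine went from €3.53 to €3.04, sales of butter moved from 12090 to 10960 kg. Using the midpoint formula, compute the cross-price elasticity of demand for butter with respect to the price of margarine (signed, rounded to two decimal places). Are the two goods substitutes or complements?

0.66; substitutes

%ΔQ_{butter} = (10960 − 12090)/avg = -1130/11525 = -0.098047…
%ΔP_{margarine} = (3.04 − 3.53)/avg = -0.49/3.285 = -0.149162…
E_cross = (-1130/11525) / (-0.49/3.285) = 0.6573…
E_cross > 0 ⇒ the goods are substitutes.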